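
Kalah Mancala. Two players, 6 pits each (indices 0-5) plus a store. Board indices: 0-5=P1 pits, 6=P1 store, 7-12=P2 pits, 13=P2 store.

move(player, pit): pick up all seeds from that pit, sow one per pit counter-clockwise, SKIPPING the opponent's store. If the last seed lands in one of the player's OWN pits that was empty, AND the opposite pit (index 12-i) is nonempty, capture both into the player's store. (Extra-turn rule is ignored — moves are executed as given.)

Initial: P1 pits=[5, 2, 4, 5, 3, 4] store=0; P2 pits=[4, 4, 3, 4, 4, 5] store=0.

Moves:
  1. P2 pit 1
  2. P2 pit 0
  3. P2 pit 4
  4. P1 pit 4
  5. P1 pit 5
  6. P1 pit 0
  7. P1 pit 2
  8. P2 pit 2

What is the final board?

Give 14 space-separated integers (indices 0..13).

Move 1: P2 pit1 -> P1=[5,2,4,5,3,4](0) P2=[4,0,4,5,5,6](0)
Move 2: P2 pit0 -> P1=[5,2,4,5,3,4](0) P2=[0,1,5,6,6,6](0)
Move 3: P2 pit4 -> P1=[6,3,5,6,3,4](0) P2=[0,1,5,6,0,7](1)
Move 4: P1 pit4 -> P1=[6,3,5,6,0,5](1) P2=[1,1,5,6,0,7](1)
Move 5: P1 pit5 -> P1=[6,3,5,6,0,0](2) P2=[2,2,6,7,0,7](1)
Move 6: P1 pit0 -> P1=[0,4,6,7,1,1](3) P2=[2,2,6,7,0,7](1)
Move 7: P1 pit2 -> P1=[0,4,0,8,2,2](4) P2=[3,3,6,7,0,7](1)
Move 8: P2 pit2 -> P1=[1,5,0,8,2,2](4) P2=[3,3,0,8,1,8](2)

Answer: 1 5 0 8 2 2 4 3 3 0 8 1 8 2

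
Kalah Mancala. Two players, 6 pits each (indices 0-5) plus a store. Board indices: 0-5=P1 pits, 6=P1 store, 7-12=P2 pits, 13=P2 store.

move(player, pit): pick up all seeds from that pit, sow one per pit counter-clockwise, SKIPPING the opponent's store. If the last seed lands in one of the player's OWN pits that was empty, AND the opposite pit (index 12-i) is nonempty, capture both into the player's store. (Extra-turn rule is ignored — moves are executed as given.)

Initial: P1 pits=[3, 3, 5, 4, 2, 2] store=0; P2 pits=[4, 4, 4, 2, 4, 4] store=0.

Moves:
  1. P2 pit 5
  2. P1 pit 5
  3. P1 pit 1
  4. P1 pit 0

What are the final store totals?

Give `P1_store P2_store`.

Answer: 7 1

Derivation:
Move 1: P2 pit5 -> P1=[4,4,6,4,2,2](0) P2=[4,4,4,2,4,0](1)
Move 2: P1 pit5 -> P1=[4,4,6,4,2,0](1) P2=[5,4,4,2,4,0](1)
Move 3: P1 pit1 -> P1=[4,0,7,5,3,0](7) P2=[0,4,4,2,4,0](1)
Move 4: P1 pit0 -> P1=[0,1,8,6,4,0](7) P2=[0,4,4,2,4,0](1)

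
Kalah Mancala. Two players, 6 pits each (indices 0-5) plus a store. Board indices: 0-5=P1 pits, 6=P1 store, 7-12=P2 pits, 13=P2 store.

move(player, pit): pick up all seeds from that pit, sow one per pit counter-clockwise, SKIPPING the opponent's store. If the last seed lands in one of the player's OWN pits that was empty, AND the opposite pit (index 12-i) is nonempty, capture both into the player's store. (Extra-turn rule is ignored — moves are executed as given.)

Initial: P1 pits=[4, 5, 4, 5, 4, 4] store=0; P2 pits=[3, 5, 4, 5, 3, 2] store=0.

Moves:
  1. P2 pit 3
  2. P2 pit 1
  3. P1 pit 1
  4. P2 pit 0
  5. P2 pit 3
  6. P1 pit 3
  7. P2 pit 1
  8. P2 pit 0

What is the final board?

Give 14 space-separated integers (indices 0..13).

Move 1: P2 pit3 -> P1=[5,6,4,5,4,4](0) P2=[3,5,4,0,4,3](1)
Move 2: P2 pit1 -> P1=[5,6,4,5,4,4](0) P2=[3,0,5,1,5,4](2)
Move 3: P1 pit1 -> P1=[5,0,5,6,5,5](1) P2=[4,0,5,1,5,4](2)
Move 4: P2 pit0 -> P1=[5,0,5,6,5,5](1) P2=[0,1,6,2,6,4](2)
Move 5: P2 pit3 -> P1=[5,0,5,6,5,5](1) P2=[0,1,6,0,7,5](2)
Move 6: P1 pit3 -> P1=[5,0,5,0,6,6](2) P2=[1,2,7,0,7,5](2)
Move 7: P2 pit1 -> P1=[5,0,0,0,6,6](2) P2=[1,0,8,0,7,5](8)
Move 8: P2 pit0 -> P1=[5,0,0,0,0,6](2) P2=[0,0,8,0,7,5](15)

Answer: 5 0 0 0 0 6 2 0 0 8 0 7 5 15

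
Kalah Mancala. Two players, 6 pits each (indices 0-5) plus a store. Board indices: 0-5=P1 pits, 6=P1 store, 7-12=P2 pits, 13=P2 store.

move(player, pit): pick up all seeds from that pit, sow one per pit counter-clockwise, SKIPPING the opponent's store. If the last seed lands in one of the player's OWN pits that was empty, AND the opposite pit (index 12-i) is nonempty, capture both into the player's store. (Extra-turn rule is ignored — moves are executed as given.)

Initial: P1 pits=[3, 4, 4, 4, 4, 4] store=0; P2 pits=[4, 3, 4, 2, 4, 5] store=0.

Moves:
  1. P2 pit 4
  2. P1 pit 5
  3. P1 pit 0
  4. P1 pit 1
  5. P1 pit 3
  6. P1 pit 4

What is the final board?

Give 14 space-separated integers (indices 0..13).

Move 1: P2 pit4 -> P1=[4,5,4,4,4,4](0) P2=[4,3,4,2,0,6](1)
Move 2: P1 pit5 -> P1=[4,5,4,4,4,0](1) P2=[5,4,5,2,0,6](1)
Move 3: P1 pit0 -> P1=[0,6,5,5,5,0](1) P2=[5,4,5,2,0,6](1)
Move 4: P1 pit1 -> P1=[0,0,6,6,6,1](2) P2=[6,4,5,2,0,6](1)
Move 5: P1 pit3 -> P1=[0,0,6,0,7,2](3) P2=[7,5,6,2,0,6](1)
Move 6: P1 pit4 -> P1=[0,0,6,0,0,3](4) P2=[8,6,7,3,1,6](1)

Answer: 0 0 6 0 0 3 4 8 6 7 3 1 6 1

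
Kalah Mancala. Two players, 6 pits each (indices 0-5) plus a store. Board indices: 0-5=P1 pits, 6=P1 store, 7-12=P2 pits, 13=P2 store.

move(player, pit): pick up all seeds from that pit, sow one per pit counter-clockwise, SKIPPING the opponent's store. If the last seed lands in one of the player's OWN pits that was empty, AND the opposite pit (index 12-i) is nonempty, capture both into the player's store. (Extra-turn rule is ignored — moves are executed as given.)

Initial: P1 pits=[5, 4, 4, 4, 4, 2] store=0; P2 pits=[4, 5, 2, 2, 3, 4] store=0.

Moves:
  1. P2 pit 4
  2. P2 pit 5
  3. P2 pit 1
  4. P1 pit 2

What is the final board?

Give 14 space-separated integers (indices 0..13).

Move 1: P2 pit4 -> P1=[6,4,4,4,4,2](0) P2=[4,5,2,2,0,5](1)
Move 2: P2 pit5 -> P1=[7,5,5,5,4,2](0) P2=[4,5,2,2,0,0](2)
Move 3: P2 pit1 -> P1=[7,5,5,5,4,2](0) P2=[4,0,3,3,1,1](3)
Move 4: P1 pit2 -> P1=[7,5,0,6,5,3](1) P2=[5,0,3,3,1,1](3)

Answer: 7 5 0 6 5 3 1 5 0 3 3 1 1 3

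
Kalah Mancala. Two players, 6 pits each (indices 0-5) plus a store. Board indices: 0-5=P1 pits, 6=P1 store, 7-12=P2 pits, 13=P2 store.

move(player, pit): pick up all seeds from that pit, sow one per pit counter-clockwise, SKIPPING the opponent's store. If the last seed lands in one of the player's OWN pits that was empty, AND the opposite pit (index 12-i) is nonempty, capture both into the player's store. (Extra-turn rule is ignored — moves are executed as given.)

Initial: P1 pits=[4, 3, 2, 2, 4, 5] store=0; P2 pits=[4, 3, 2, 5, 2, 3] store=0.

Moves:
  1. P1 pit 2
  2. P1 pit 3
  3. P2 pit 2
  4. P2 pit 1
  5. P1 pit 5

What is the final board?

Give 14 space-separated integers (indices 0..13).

Answer: 4 3 0 0 6 0 2 5 1 2 8 5 3 0

Derivation:
Move 1: P1 pit2 -> P1=[4,3,0,3,5,5](0) P2=[4,3,2,5,2,3](0)
Move 2: P1 pit3 -> P1=[4,3,0,0,6,6](1) P2=[4,3,2,5,2,3](0)
Move 3: P2 pit2 -> P1=[4,3,0,0,6,6](1) P2=[4,3,0,6,3,3](0)
Move 4: P2 pit1 -> P1=[4,3,0,0,6,6](1) P2=[4,0,1,7,4,3](0)
Move 5: P1 pit5 -> P1=[4,3,0,0,6,0](2) P2=[5,1,2,8,5,3](0)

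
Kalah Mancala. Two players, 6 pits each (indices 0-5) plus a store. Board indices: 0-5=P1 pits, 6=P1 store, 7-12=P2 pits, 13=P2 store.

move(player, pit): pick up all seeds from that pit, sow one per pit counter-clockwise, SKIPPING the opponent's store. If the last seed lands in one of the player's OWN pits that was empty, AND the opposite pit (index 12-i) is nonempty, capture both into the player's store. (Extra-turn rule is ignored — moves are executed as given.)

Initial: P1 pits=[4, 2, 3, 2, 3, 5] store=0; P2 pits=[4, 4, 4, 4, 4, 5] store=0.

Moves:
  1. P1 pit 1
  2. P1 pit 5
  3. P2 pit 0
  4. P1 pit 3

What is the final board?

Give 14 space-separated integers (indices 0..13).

Answer: 4 0 4 0 4 1 2 0 6 6 6 5 6 0

Derivation:
Move 1: P1 pit1 -> P1=[4,0,4,3,3,5](0) P2=[4,4,4,4,4,5](0)
Move 2: P1 pit5 -> P1=[4,0,4,3,3,0](1) P2=[5,5,5,5,4,5](0)
Move 3: P2 pit0 -> P1=[4,0,4,3,3,0](1) P2=[0,6,6,6,5,6](0)
Move 4: P1 pit3 -> P1=[4,0,4,0,4,1](2) P2=[0,6,6,6,5,6](0)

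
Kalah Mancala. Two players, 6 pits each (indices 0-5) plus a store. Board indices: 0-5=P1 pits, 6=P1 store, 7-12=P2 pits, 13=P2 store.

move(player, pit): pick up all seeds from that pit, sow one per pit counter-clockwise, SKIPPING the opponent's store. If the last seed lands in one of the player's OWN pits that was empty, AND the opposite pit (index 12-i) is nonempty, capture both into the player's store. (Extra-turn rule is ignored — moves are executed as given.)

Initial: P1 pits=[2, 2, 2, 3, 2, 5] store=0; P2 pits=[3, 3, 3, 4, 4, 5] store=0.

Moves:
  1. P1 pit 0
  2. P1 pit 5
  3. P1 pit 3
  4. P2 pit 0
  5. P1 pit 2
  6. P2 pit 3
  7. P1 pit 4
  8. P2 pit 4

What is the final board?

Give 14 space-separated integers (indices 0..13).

Move 1: P1 pit0 -> P1=[0,3,3,3,2,5](0) P2=[3,3,3,4,4,5](0)
Move 2: P1 pit5 -> P1=[0,3,3,3,2,0](1) P2=[4,4,4,5,4,5](0)
Move 3: P1 pit3 -> P1=[0,3,3,0,3,1](2) P2=[4,4,4,5,4,5](0)
Move 4: P2 pit0 -> P1=[0,3,3,0,3,1](2) P2=[0,5,5,6,5,5](0)
Move 5: P1 pit2 -> P1=[0,3,0,1,4,2](2) P2=[0,5,5,6,5,5](0)
Move 6: P2 pit3 -> P1=[1,4,1,1,4,2](2) P2=[0,5,5,0,6,6](1)
Move 7: P1 pit4 -> P1=[1,4,1,1,0,3](3) P2=[1,6,5,0,6,6](1)
Move 8: P2 pit4 -> P1=[2,5,2,2,0,3](3) P2=[1,6,5,0,0,7](2)

Answer: 2 5 2 2 0 3 3 1 6 5 0 0 7 2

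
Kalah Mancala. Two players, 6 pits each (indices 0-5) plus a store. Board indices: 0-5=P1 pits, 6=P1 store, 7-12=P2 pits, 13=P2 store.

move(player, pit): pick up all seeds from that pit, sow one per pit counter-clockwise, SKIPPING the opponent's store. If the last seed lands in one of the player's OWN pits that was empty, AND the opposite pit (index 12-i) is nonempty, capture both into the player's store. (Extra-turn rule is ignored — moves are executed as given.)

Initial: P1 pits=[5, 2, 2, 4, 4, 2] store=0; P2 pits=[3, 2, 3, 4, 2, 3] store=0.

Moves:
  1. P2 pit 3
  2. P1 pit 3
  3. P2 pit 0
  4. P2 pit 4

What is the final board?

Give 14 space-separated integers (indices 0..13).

Move 1: P2 pit3 -> P1=[6,2,2,4,4,2](0) P2=[3,2,3,0,3,4](1)
Move 2: P1 pit3 -> P1=[6,2,2,0,5,3](1) P2=[4,2,3,0,3,4](1)
Move 3: P2 pit0 -> P1=[6,2,2,0,5,3](1) P2=[0,3,4,1,4,4](1)
Move 4: P2 pit4 -> P1=[7,3,2,0,5,3](1) P2=[0,3,4,1,0,5](2)

Answer: 7 3 2 0 5 3 1 0 3 4 1 0 5 2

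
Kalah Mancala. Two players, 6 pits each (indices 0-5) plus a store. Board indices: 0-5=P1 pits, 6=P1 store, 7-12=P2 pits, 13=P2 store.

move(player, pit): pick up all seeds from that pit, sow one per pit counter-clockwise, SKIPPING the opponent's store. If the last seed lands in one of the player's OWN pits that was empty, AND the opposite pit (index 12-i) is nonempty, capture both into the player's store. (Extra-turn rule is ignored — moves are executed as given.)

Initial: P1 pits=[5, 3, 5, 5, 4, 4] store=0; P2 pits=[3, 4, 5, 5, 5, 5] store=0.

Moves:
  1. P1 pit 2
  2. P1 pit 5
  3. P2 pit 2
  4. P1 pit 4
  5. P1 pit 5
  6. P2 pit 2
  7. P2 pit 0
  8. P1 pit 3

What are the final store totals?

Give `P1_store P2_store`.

Answer: 5 2

Derivation:
Move 1: P1 pit2 -> P1=[5,3,0,6,5,5](1) P2=[4,4,5,5,5,5](0)
Move 2: P1 pit5 -> P1=[5,3,0,6,5,0](2) P2=[5,5,6,6,5,5](0)
Move 3: P2 pit2 -> P1=[6,4,0,6,5,0](2) P2=[5,5,0,7,6,6](1)
Move 4: P1 pit4 -> P1=[6,4,0,6,0,1](3) P2=[6,6,1,7,6,6](1)
Move 5: P1 pit5 -> P1=[6,4,0,6,0,0](4) P2=[6,6,1,7,6,6](1)
Move 6: P2 pit2 -> P1=[6,4,0,6,0,0](4) P2=[6,6,0,8,6,6](1)
Move 7: P2 pit0 -> P1=[6,4,0,6,0,0](4) P2=[0,7,1,9,7,7](2)
Move 8: P1 pit3 -> P1=[6,4,0,0,1,1](5) P2=[1,8,2,9,7,7](2)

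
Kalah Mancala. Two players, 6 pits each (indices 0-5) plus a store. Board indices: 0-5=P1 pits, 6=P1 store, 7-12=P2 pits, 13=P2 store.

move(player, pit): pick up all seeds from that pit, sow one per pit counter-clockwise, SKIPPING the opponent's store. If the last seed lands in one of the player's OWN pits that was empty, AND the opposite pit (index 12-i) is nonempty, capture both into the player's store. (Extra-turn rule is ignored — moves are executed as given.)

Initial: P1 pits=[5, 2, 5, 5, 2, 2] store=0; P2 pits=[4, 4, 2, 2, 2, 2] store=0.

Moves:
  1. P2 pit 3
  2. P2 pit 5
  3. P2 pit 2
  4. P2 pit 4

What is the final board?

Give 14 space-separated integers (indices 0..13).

Answer: 7 4 5 5 2 2 0 4 4 0 1 0 1 2

Derivation:
Move 1: P2 pit3 -> P1=[5,2,5,5,2,2](0) P2=[4,4,2,0,3,3](0)
Move 2: P2 pit5 -> P1=[6,3,5,5,2,2](0) P2=[4,4,2,0,3,0](1)
Move 3: P2 pit2 -> P1=[6,3,5,5,2,2](0) P2=[4,4,0,1,4,0](1)
Move 4: P2 pit4 -> P1=[7,4,5,5,2,2](0) P2=[4,4,0,1,0,1](2)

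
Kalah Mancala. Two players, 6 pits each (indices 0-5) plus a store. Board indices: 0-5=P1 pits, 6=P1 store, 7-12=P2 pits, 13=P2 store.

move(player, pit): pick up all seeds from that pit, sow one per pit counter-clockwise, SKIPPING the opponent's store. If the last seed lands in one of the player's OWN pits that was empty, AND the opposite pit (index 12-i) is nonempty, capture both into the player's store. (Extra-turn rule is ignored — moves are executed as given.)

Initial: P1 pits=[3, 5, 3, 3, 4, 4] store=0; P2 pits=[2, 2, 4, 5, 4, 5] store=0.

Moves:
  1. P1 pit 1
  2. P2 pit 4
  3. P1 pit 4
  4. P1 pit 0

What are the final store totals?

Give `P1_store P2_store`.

Move 1: P1 pit1 -> P1=[3,0,4,4,5,5](1) P2=[2,2,4,5,4,5](0)
Move 2: P2 pit4 -> P1=[4,1,4,4,5,5](1) P2=[2,2,4,5,0,6](1)
Move 3: P1 pit4 -> P1=[4,1,4,4,0,6](2) P2=[3,3,5,5,0,6](1)
Move 4: P1 pit0 -> P1=[0,2,5,5,0,6](6) P2=[3,0,5,5,0,6](1)

Answer: 6 1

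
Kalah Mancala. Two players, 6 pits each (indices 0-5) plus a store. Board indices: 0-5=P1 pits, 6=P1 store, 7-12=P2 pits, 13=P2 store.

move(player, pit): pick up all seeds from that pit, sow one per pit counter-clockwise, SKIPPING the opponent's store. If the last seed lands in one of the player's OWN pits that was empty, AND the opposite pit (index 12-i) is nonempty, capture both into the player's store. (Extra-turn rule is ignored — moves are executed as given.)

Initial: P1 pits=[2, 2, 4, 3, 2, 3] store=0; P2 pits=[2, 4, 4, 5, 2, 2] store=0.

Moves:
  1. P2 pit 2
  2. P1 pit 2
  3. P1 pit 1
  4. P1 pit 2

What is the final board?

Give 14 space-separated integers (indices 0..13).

Move 1: P2 pit2 -> P1=[2,2,4,3,2,3](0) P2=[2,4,0,6,3,3](1)
Move 2: P1 pit2 -> P1=[2,2,0,4,3,4](1) P2=[2,4,0,6,3,3](1)
Move 3: P1 pit1 -> P1=[2,0,1,5,3,4](1) P2=[2,4,0,6,3,3](1)
Move 4: P1 pit2 -> P1=[2,0,0,6,3,4](1) P2=[2,4,0,6,3,3](1)

Answer: 2 0 0 6 3 4 1 2 4 0 6 3 3 1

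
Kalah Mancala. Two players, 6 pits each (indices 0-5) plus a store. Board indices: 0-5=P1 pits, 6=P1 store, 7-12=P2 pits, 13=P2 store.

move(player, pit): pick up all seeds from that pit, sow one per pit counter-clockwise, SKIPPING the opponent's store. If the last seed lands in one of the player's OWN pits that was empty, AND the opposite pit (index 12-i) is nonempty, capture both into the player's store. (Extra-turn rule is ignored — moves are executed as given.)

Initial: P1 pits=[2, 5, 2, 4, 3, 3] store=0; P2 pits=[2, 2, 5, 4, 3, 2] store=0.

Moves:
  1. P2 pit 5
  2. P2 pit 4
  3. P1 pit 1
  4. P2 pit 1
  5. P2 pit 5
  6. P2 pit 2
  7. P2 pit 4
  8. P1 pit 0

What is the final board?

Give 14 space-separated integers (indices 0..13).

Answer: 0 2 4 6 5 5 1 2 0 0 6 0 2 4

Derivation:
Move 1: P2 pit5 -> P1=[3,5,2,4,3,3](0) P2=[2,2,5,4,3,0](1)
Move 2: P2 pit4 -> P1=[4,5,2,4,3,3](0) P2=[2,2,5,4,0,1](2)
Move 3: P1 pit1 -> P1=[4,0,3,5,4,4](1) P2=[2,2,5,4,0,1](2)
Move 4: P2 pit1 -> P1=[4,0,3,5,4,4](1) P2=[2,0,6,5,0,1](2)
Move 5: P2 pit5 -> P1=[4,0,3,5,4,4](1) P2=[2,0,6,5,0,0](3)
Move 6: P2 pit2 -> P1=[5,1,3,5,4,4](1) P2=[2,0,0,6,1,1](4)
Move 7: P2 pit4 -> P1=[5,1,3,5,4,4](1) P2=[2,0,0,6,0,2](4)
Move 8: P1 pit0 -> P1=[0,2,4,6,5,5](1) P2=[2,0,0,6,0,2](4)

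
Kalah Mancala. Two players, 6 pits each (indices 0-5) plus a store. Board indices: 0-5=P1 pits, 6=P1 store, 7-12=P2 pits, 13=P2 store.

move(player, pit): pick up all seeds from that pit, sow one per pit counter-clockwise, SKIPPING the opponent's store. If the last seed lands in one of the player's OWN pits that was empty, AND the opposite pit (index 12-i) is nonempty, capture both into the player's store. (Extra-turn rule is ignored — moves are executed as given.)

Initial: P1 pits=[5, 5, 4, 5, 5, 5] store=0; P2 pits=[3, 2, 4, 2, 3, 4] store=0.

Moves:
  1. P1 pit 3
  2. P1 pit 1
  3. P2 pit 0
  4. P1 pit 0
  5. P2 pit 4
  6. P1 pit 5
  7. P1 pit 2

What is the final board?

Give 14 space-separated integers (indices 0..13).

Answer: 2 2 0 3 9 1 4 2 6 6 4 1 6 1

Derivation:
Move 1: P1 pit3 -> P1=[5,5,4,0,6,6](1) P2=[4,3,4,2,3,4](0)
Move 2: P1 pit1 -> P1=[5,0,5,1,7,7](2) P2=[4,3,4,2,3,4](0)
Move 3: P2 pit0 -> P1=[5,0,5,1,7,7](2) P2=[0,4,5,3,4,4](0)
Move 4: P1 pit0 -> P1=[0,1,6,2,8,8](2) P2=[0,4,5,3,4,4](0)
Move 5: P2 pit4 -> P1=[1,2,6,2,8,8](2) P2=[0,4,5,3,0,5](1)
Move 6: P1 pit5 -> P1=[2,2,6,2,8,0](3) P2=[1,5,6,4,1,6](1)
Move 7: P1 pit2 -> P1=[2,2,0,3,9,1](4) P2=[2,6,6,4,1,6](1)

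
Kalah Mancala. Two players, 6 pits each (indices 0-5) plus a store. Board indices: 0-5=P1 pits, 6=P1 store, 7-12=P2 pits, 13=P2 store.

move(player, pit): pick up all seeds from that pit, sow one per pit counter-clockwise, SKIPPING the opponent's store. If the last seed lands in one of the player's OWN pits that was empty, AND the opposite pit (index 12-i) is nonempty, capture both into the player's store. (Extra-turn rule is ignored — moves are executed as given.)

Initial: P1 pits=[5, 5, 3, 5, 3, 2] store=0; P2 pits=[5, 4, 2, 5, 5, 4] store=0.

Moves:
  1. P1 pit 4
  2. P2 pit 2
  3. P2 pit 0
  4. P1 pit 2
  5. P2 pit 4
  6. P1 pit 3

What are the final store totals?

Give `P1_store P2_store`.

Move 1: P1 pit4 -> P1=[5,5,3,5,0,3](1) P2=[6,4,2,5,5,4](0)
Move 2: P2 pit2 -> P1=[5,5,3,5,0,3](1) P2=[6,4,0,6,6,4](0)
Move 3: P2 pit0 -> P1=[5,5,3,5,0,3](1) P2=[0,5,1,7,7,5](1)
Move 4: P1 pit2 -> P1=[5,5,0,6,1,4](1) P2=[0,5,1,7,7,5](1)
Move 5: P2 pit4 -> P1=[6,6,1,7,2,4](1) P2=[0,5,1,7,0,6](2)
Move 6: P1 pit3 -> P1=[6,6,1,0,3,5](2) P2=[1,6,2,8,0,6](2)

Answer: 2 2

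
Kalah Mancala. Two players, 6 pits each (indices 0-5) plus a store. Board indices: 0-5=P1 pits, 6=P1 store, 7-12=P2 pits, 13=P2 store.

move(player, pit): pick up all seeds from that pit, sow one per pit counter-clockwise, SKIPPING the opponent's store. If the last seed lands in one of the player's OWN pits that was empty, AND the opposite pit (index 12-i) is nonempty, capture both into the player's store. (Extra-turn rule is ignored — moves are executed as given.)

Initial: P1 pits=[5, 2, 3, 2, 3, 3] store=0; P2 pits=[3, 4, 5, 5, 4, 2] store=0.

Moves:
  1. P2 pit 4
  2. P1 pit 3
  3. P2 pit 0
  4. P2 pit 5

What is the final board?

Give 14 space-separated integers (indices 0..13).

Answer: 7 4 3 0 4 4 0 0 5 6 6 0 0 2

Derivation:
Move 1: P2 pit4 -> P1=[6,3,3,2,3,3](0) P2=[3,4,5,5,0,3](1)
Move 2: P1 pit3 -> P1=[6,3,3,0,4,4](0) P2=[3,4,5,5,0,3](1)
Move 3: P2 pit0 -> P1=[6,3,3,0,4,4](0) P2=[0,5,6,6,0,3](1)
Move 4: P2 pit5 -> P1=[7,4,3,0,4,4](0) P2=[0,5,6,6,0,0](2)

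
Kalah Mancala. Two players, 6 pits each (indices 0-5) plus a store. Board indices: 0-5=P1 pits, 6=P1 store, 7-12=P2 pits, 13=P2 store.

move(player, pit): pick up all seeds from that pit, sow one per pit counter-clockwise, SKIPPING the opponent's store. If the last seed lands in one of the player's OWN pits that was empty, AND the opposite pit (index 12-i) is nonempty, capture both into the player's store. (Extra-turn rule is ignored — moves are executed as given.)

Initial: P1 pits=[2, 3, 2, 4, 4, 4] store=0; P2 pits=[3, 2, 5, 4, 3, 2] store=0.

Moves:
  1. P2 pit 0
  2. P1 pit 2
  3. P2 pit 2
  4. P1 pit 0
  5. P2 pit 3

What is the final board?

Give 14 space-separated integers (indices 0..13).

Move 1: P2 pit0 -> P1=[2,3,2,4,4,4](0) P2=[0,3,6,5,3,2](0)
Move 2: P1 pit2 -> P1=[2,3,0,5,5,4](0) P2=[0,3,6,5,3,2](0)
Move 3: P2 pit2 -> P1=[3,4,0,5,5,4](0) P2=[0,3,0,6,4,3](1)
Move 4: P1 pit0 -> P1=[0,5,1,6,5,4](0) P2=[0,3,0,6,4,3](1)
Move 5: P2 pit3 -> P1=[1,6,2,6,5,4](0) P2=[0,3,0,0,5,4](2)

Answer: 1 6 2 6 5 4 0 0 3 0 0 5 4 2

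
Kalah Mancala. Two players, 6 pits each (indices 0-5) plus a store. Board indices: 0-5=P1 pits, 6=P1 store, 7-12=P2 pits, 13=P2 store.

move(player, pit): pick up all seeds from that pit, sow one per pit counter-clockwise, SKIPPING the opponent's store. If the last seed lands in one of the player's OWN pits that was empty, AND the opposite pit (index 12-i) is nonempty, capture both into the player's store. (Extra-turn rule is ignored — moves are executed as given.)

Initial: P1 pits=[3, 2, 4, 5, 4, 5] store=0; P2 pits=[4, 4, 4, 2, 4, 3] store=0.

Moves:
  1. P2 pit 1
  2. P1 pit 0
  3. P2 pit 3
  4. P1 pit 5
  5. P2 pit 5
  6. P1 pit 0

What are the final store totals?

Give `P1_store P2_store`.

Answer: 1 2

Derivation:
Move 1: P2 pit1 -> P1=[3,2,4,5,4,5](0) P2=[4,0,5,3,5,4](0)
Move 2: P1 pit0 -> P1=[0,3,5,6,4,5](0) P2=[4,0,5,3,5,4](0)
Move 3: P2 pit3 -> P1=[0,3,5,6,4,5](0) P2=[4,0,5,0,6,5](1)
Move 4: P1 pit5 -> P1=[0,3,5,6,4,0](1) P2=[5,1,6,1,6,5](1)
Move 5: P2 pit5 -> P1=[1,4,6,7,4,0](1) P2=[5,1,6,1,6,0](2)
Move 6: P1 pit0 -> P1=[0,5,6,7,4,0](1) P2=[5,1,6,1,6,0](2)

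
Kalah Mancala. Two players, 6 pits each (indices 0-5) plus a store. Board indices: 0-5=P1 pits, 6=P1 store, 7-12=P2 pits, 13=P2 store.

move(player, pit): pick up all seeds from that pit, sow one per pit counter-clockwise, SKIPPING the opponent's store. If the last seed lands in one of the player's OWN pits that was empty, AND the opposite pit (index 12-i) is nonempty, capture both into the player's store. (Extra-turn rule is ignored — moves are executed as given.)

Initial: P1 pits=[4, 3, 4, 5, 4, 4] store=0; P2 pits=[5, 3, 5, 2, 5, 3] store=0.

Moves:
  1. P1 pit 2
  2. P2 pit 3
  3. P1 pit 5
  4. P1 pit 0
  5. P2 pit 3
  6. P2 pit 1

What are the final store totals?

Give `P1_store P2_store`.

Answer: 2 0

Derivation:
Move 1: P1 pit2 -> P1=[4,3,0,6,5,5](1) P2=[5,3,5,2,5,3](0)
Move 2: P2 pit3 -> P1=[4,3,0,6,5,5](1) P2=[5,3,5,0,6,4](0)
Move 3: P1 pit5 -> P1=[4,3,0,6,5,0](2) P2=[6,4,6,1,6,4](0)
Move 4: P1 pit0 -> P1=[0,4,1,7,6,0](2) P2=[6,4,6,1,6,4](0)
Move 5: P2 pit3 -> P1=[0,4,1,7,6,0](2) P2=[6,4,6,0,7,4](0)
Move 6: P2 pit1 -> P1=[0,4,1,7,6,0](2) P2=[6,0,7,1,8,5](0)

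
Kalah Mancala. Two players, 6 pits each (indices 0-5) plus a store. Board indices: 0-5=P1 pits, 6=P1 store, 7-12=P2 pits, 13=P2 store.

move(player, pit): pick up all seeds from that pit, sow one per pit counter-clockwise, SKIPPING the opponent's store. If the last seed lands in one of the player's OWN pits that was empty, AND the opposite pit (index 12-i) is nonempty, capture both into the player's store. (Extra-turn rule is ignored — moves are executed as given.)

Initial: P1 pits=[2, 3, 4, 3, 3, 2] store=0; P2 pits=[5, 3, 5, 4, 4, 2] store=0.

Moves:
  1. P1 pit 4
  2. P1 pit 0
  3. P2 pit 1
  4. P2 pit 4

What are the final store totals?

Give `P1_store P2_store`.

Move 1: P1 pit4 -> P1=[2,3,4,3,0,3](1) P2=[6,3,5,4,4,2](0)
Move 2: P1 pit0 -> P1=[0,4,5,3,0,3](1) P2=[6,3,5,4,4,2](0)
Move 3: P2 pit1 -> P1=[0,4,5,3,0,3](1) P2=[6,0,6,5,5,2](0)
Move 4: P2 pit4 -> P1=[1,5,6,3,0,3](1) P2=[6,0,6,5,0,3](1)

Answer: 1 1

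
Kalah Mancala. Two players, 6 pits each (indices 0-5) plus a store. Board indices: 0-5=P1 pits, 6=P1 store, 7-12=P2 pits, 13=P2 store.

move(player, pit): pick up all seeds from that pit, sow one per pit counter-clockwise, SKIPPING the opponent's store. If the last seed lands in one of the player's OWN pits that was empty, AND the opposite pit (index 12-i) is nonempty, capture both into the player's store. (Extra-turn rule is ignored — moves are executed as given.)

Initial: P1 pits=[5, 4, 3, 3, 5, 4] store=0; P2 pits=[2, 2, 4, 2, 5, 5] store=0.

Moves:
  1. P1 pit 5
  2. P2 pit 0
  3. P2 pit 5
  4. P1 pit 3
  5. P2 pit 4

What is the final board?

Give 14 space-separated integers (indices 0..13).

Answer: 7 6 5 0 6 1 2 1 4 6 3 0 1 2

Derivation:
Move 1: P1 pit5 -> P1=[5,4,3,3,5,0](1) P2=[3,3,5,2,5,5](0)
Move 2: P2 pit0 -> P1=[5,4,3,3,5,0](1) P2=[0,4,6,3,5,5](0)
Move 3: P2 pit5 -> P1=[6,5,4,4,5,0](1) P2=[0,4,6,3,5,0](1)
Move 4: P1 pit3 -> P1=[6,5,4,0,6,1](2) P2=[1,4,6,3,5,0](1)
Move 5: P2 pit4 -> P1=[7,6,5,0,6,1](2) P2=[1,4,6,3,0,1](2)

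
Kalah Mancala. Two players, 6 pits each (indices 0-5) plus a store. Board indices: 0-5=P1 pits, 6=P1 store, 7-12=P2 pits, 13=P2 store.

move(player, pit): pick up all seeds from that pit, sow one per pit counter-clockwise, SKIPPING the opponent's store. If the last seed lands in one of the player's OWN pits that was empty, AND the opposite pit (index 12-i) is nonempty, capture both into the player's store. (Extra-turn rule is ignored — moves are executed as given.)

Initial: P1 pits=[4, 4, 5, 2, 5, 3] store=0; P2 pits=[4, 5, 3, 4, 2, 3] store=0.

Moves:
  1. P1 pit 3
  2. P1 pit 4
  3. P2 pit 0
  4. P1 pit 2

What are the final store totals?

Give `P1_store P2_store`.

Answer: 2 0

Derivation:
Move 1: P1 pit3 -> P1=[4,4,5,0,6,4](0) P2=[4,5,3,4,2,3](0)
Move 2: P1 pit4 -> P1=[4,4,5,0,0,5](1) P2=[5,6,4,5,2,3](0)
Move 3: P2 pit0 -> P1=[4,4,5,0,0,5](1) P2=[0,7,5,6,3,4](0)
Move 4: P1 pit2 -> P1=[4,4,0,1,1,6](2) P2=[1,7,5,6,3,4](0)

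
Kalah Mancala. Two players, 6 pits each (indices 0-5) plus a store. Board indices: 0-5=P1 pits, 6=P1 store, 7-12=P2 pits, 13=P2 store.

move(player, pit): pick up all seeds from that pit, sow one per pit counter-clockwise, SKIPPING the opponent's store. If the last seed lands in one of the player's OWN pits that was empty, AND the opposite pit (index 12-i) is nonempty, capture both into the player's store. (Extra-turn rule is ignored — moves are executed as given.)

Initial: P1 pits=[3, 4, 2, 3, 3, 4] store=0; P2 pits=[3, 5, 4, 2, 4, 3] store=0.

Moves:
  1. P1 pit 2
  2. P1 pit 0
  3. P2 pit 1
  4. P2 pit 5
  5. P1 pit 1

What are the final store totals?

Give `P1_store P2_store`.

Move 1: P1 pit2 -> P1=[3,4,0,4,4,4](0) P2=[3,5,4,2,4,3](0)
Move 2: P1 pit0 -> P1=[0,5,1,5,4,4](0) P2=[3,5,4,2,4,3](0)
Move 3: P2 pit1 -> P1=[0,5,1,5,4,4](0) P2=[3,0,5,3,5,4](1)
Move 4: P2 pit5 -> P1=[1,6,2,5,4,4](0) P2=[3,0,5,3,5,0](2)
Move 5: P1 pit1 -> P1=[1,0,3,6,5,5](1) P2=[4,0,5,3,5,0](2)

Answer: 1 2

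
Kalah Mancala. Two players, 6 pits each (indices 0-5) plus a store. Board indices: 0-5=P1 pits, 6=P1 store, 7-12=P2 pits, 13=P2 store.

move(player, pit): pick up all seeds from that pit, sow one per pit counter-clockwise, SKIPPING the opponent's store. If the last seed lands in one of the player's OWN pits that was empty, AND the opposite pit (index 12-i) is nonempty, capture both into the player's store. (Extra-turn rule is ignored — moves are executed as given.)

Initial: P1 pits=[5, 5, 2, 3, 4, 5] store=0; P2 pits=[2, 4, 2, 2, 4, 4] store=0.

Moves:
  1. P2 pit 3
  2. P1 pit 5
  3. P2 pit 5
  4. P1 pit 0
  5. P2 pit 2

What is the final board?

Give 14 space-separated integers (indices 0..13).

Move 1: P2 pit3 -> P1=[5,5,2,3,4,5](0) P2=[2,4,2,0,5,5](0)
Move 2: P1 pit5 -> P1=[5,5,2,3,4,0](1) P2=[3,5,3,1,5,5](0)
Move 3: P2 pit5 -> P1=[6,6,3,4,4,0](1) P2=[3,5,3,1,5,0](1)
Move 4: P1 pit0 -> P1=[0,7,4,5,5,1](2) P2=[3,5,3,1,5,0](1)
Move 5: P2 pit2 -> P1=[0,7,4,5,5,1](2) P2=[3,5,0,2,6,1](1)

Answer: 0 7 4 5 5 1 2 3 5 0 2 6 1 1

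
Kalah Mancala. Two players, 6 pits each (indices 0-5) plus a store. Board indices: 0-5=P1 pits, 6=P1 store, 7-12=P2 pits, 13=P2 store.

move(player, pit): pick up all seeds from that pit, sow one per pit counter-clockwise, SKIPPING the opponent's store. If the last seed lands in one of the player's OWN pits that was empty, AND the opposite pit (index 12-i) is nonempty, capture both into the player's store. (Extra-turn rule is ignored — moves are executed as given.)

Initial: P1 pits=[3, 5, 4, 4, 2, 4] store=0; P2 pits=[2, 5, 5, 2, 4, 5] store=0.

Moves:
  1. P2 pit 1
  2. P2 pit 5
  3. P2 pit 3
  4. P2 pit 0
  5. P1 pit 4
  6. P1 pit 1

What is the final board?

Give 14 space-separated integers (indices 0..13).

Answer: 4 0 6 6 1 6 2 2 1 7 0 6 1 3

Derivation:
Move 1: P2 pit1 -> P1=[3,5,4,4,2,4](0) P2=[2,0,6,3,5,6](1)
Move 2: P2 pit5 -> P1=[4,6,5,5,3,4](0) P2=[2,0,6,3,5,0](2)
Move 3: P2 pit3 -> P1=[4,6,5,5,3,4](0) P2=[2,0,6,0,6,1](3)
Move 4: P2 pit0 -> P1=[4,6,5,5,3,4](0) P2=[0,1,7,0,6,1](3)
Move 5: P1 pit4 -> P1=[4,6,5,5,0,5](1) P2=[1,1,7,0,6,1](3)
Move 6: P1 pit1 -> P1=[4,0,6,6,1,6](2) P2=[2,1,7,0,6,1](3)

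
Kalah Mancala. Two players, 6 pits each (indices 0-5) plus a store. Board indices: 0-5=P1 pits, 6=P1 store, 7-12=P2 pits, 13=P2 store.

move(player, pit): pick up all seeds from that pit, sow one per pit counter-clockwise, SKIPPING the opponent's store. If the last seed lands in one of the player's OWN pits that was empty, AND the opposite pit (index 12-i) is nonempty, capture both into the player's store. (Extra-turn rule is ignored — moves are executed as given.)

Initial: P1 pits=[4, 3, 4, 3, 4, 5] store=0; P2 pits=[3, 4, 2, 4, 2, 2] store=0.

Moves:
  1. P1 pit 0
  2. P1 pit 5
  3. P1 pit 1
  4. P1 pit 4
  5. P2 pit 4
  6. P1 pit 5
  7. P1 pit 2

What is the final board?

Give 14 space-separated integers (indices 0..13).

Answer: 0 0 0 6 1 1 9 2 7 4 6 0 3 1

Derivation:
Move 1: P1 pit0 -> P1=[0,4,5,4,5,5](0) P2=[3,4,2,4,2,2](0)
Move 2: P1 pit5 -> P1=[0,4,5,4,5,0](1) P2=[4,5,3,5,2,2](0)
Move 3: P1 pit1 -> P1=[0,0,6,5,6,0](6) P2=[0,5,3,5,2,2](0)
Move 4: P1 pit4 -> P1=[0,0,6,5,0,1](7) P2=[1,6,4,6,2,2](0)
Move 5: P2 pit4 -> P1=[0,0,6,5,0,1](7) P2=[1,6,4,6,0,3](1)
Move 6: P1 pit5 -> P1=[0,0,6,5,0,0](8) P2=[1,6,4,6,0,3](1)
Move 7: P1 pit2 -> P1=[0,0,0,6,1,1](9) P2=[2,7,4,6,0,3](1)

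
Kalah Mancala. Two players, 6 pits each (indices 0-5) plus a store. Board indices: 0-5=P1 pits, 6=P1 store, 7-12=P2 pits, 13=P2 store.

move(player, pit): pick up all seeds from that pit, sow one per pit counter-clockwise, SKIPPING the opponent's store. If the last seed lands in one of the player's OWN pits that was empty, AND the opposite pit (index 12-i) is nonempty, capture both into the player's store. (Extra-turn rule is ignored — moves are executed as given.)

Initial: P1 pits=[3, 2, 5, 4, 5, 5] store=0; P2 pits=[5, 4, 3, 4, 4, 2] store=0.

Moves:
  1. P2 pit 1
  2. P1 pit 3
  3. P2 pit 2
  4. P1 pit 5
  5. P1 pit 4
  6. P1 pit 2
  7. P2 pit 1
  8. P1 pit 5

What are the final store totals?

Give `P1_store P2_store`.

Answer: 5 1

Derivation:
Move 1: P2 pit1 -> P1=[3,2,5,4,5,5](0) P2=[5,0,4,5,5,3](0)
Move 2: P1 pit3 -> P1=[3,2,5,0,6,6](1) P2=[6,0,4,5,5,3](0)
Move 3: P2 pit2 -> P1=[3,2,5,0,6,6](1) P2=[6,0,0,6,6,4](1)
Move 4: P1 pit5 -> P1=[3,2,5,0,6,0](2) P2=[7,1,1,7,7,4](1)
Move 5: P1 pit4 -> P1=[3,2,5,0,0,1](3) P2=[8,2,2,8,7,4](1)
Move 6: P1 pit2 -> P1=[3,2,0,1,1,2](4) P2=[9,2,2,8,7,4](1)
Move 7: P2 pit1 -> P1=[3,2,0,1,1,2](4) P2=[9,0,3,9,7,4](1)
Move 8: P1 pit5 -> P1=[3,2,0,1,1,0](5) P2=[10,0,3,9,7,4](1)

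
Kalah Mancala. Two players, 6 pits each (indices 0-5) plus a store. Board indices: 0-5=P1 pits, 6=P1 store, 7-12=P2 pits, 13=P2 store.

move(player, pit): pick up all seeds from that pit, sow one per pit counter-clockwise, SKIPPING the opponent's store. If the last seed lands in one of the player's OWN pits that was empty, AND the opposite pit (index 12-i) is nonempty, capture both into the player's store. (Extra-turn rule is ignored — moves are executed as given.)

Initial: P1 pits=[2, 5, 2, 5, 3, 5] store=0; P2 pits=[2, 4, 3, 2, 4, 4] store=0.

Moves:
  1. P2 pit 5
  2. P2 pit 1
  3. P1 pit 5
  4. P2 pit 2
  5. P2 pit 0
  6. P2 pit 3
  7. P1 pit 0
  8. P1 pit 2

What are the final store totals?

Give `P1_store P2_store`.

Answer: 2 7

Derivation:
Move 1: P2 pit5 -> P1=[3,6,3,5,3,5](0) P2=[2,4,3,2,4,0](1)
Move 2: P2 pit1 -> P1=[0,6,3,5,3,5](0) P2=[2,0,4,3,5,0](5)
Move 3: P1 pit5 -> P1=[0,6,3,5,3,0](1) P2=[3,1,5,4,5,0](5)
Move 4: P2 pit2 -> P1=[1,6,3,5,3,0](1) P2=[3,1,0,5,6,1](6)
Move 5: P2 pit0 -> P1=[1,6,3,5,3,0](1) P2=[0,2,1,6,6,1](6)
Move 6: P2 pit3 -> P1=[2,7,4,5,3,0](1) P2=[0,2,1,0,7,2](7)
Move 7: P1 pit0 -> P1=[0,8,5,5,3,0](1) P2=[0,2,1,0,7,2](7)
Move 8: P1 pit2 -> P1=[0,8,0,6,4,1](2) P2=[1,2,1,0,7,2](7)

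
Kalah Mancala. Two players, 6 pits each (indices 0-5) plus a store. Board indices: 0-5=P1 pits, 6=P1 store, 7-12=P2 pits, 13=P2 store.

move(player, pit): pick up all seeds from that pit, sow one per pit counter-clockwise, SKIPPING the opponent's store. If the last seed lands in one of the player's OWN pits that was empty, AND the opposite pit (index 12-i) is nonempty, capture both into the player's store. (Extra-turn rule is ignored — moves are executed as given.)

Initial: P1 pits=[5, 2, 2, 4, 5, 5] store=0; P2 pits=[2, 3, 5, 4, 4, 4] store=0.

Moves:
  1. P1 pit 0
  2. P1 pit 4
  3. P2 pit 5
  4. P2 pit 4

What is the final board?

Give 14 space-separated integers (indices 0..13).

Move 1: P1 pit0 -> P1=[0,3,3,5,6,6](0) P2=[2,3,5,4,4,4](0)
Move 2: P1 pit4 -> P1=[0,3,3,5,0,7](1) P2=[3,4,6,5,4,4](0)
Move 3: P2 pit5 -> P1=[1,4,4,5,0,7](1) P2=[3,4,6,5,4,0](1)
Move 4: P2 pit4 -> P1=[2,5,4,5,0,7](1) P2=[3,4,6,5,0,1](2)

Answer: 2 5 4 5 0 7 1 3 4 6 5 0 1 2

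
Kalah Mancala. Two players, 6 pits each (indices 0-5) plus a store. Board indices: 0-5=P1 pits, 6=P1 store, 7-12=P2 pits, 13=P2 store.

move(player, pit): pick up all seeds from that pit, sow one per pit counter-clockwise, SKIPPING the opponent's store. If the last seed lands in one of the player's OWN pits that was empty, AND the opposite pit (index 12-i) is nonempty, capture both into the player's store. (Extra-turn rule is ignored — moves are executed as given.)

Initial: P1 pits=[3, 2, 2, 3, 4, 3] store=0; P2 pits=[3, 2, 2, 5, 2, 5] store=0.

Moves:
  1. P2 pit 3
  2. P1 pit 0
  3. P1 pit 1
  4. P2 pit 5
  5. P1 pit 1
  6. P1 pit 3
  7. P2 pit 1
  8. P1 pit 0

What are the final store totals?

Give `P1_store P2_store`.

Move 1: P2 pit3 -> P1=[4,3,2,3,4,3](0) P2=[3,2,2,0,3,6](1)
Move 2: P1 pit0 -> P1=[0,4,3,4,5,3](0) P2=[3,2,2,0,3,6](1)
Move 3: P1 pit1 -> P1=[0,0,4,5,6,4](0) P2=[3,2,2,0,3,6](1)
Move 4: P2 pit5 -> P1=[1,1,5,6,7,4](0) P2=[3,2,2,0,3,0](2)
Move 5: P1 pit1 -> P1=[1,0,6,6,7,4](0) P2=[3,2,2,0,3,0](2)
Move 6: P1 pit3 -> P1=[1,0,6,0,8,5](1) P2=[4,3,3,0,3,0](2)
Move 7: P2 pit1 -> P1=[1,0,6,0,8,5](1) P2=[4,0,4,1,4,0](2)
Move 8: P1 pit0 -> P1=[0,0,6,0,8,5](6) P2=[4,0,4,1,0,0](2)

Answer: 6 2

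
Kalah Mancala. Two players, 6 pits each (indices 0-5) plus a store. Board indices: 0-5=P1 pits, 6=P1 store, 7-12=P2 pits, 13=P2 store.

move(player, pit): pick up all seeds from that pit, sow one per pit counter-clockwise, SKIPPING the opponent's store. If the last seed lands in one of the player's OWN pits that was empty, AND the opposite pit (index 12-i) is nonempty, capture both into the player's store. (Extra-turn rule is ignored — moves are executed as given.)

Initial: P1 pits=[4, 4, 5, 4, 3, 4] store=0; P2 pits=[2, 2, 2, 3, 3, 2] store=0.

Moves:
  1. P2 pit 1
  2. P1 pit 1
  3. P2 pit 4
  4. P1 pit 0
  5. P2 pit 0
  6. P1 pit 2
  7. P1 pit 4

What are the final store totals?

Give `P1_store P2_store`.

Move 1: P2 pit1 -> P1=[4,4,5,4,3,4](0) P2=[2,0,3,4,3,2](0)
Move 2: P1 pit1 -> P1=[4,0,6,5,4,5](0) P2=[2,0,3,4,3,2](0)
Move 3: P2 pit4 -> P1=[5,0,6,5,4,5](0) P2=[2,0,3,4,0,3](1)
Move 4: P1 pit0 -> P1=[0,1,7,6,5,6](0) P2=[2,0,3,4,0,3](1)
Move 5: P2 pit0 -> P1=[0,1,7,6,5,6](0) P2=[0,1,4,4,0,3](1)
Move 6: P1 pit2 -> P1=[0,1,0,7,6,7](1) P2=[1,2,5,4,0,3](1)
Move 7: P1 pit4 -> P1=[0,1,0,7,0,8](2) P2=[2,3,6,5,0,3](1)

Answer: 2 1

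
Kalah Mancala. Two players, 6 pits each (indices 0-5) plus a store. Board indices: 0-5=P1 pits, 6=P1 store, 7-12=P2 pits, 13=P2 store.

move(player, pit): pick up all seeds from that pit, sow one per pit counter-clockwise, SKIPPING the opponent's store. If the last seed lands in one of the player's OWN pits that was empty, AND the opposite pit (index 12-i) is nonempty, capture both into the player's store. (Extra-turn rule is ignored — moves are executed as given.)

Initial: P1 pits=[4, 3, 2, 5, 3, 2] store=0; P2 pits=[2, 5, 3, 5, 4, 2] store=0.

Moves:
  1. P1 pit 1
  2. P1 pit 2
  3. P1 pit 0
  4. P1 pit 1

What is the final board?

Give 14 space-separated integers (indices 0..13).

Answer: 0 0 2 8 6 3 0 2 5 3 5 4 2 0

Derivation:
Move 1: P1 pit1 -> P1=[4,0,3,6,4,2](0) P2=[2,5,3,5,4,2](0)
Move 2: P1 pit2 -> P1=[4,0,0,7,5,3](0) P2=[2,5,3,5,4,2](0)
Move 3: P1 pit0 -> P1=[0,1,1,8,6,3](0) P2=[2,5,3,5,4,2](0)
Move 4: P1 pit1 -> P1=[0,0,2,8,6,3](0) P2=[2,5,3,5,4,2](0)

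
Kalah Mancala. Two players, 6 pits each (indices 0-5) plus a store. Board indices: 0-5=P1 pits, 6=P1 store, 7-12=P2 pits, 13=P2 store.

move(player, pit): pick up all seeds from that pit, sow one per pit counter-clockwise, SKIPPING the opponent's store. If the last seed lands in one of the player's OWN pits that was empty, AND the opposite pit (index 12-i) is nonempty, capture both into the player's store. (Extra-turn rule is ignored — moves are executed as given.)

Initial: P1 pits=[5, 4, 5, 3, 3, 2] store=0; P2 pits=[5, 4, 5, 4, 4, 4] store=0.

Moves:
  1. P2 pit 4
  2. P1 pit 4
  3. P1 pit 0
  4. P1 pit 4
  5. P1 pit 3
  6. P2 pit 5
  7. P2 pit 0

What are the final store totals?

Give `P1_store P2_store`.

Move 1: P2 pit4 -> P1=[6,5,5,3,3,2](0) P2=[5,4,5,4,0,5](1)
Move 2: P1 pit4 -> P1=[6,5,5,3,0,3](1) P2=[6,4,5,4,0,5](1)
Move 3: P1 pit0 -> P1=[0,6,6,4,1,4](2) P2=[6,4,5,4,0,5](1)
Move 4: P1 pit4 -> P1=[0,6,6,4,0,5](2) P2=[6,4,5,4,0,5](1)
Move 5: P1 pit3 -> P1=[0,6,6,0,1,6](3) P2=[7,4,5,4,0,5](1)
Move 6: P2 pit5 -> P1=[1,7,7,1,1,6](3) P2=[7,4,5,4,0,0](2)
Move 7: P2 pit0 -> P1=[2,7,7,1,1,6](3) P2=[0,5,6,5,1,1](3)

Answer: 3 3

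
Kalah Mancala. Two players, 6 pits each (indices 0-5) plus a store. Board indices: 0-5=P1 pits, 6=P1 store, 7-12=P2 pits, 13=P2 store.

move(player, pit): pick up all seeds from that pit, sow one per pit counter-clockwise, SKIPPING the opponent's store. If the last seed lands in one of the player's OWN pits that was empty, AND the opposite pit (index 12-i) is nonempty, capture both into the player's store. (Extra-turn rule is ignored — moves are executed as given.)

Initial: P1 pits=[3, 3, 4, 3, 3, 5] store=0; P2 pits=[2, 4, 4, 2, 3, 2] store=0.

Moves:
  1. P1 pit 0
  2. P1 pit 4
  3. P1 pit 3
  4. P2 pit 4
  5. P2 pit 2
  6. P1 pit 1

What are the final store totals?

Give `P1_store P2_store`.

Answer: 2 2

Derivation:
Move 1: P1 pit0 -> P1=[0,4,5,4,3,5](0) P2=[2,4,4,2,3,2](0)
Move 2: P1 pit4 -> P1=[0,4,5,4,0,6](1) P2=[3,4,4,2,3,2](0)
Move 3: P1 pit3 -> P1=[0,4,5,0,1,7](2) P2=[4,4,4,2,3,2](0)
Move 4: P2 pit4 -> P1=[1,4,5,0,1,7](2) P2=[4,4,4,2,0,3](1)
Move 5: P2 pit2 -> P1=[1,4,5,0,1,7](2) P2=[4,4,0,3,1,4](2)
Move 6: P1 pit1 -> P1=[1,0,6,1,2,8](2) P2=[4,4,0,3,1,4](2)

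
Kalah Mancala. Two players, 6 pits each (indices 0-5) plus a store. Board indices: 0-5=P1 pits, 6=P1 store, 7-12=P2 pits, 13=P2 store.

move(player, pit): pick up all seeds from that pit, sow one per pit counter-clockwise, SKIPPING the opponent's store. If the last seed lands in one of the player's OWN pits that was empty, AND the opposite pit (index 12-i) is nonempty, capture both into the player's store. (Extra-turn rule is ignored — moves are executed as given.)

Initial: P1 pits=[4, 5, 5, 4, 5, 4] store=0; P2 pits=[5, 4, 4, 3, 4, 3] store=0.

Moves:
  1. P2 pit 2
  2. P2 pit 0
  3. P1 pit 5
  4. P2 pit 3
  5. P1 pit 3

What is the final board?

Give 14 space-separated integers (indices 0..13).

Move 1: P2 pit2 -> P1=[4,5,5,4,5,4](0) P2=[5,4,0,4,5,4](1)
Move 2: P2 pit0 -> P1=[4,5,5,4,5,4](0) P2=[0,5,1,5,6,5](1)
Move 3: P1 pit5 -> P1=[4,5,5,4,5,0](1) P2=[1,6,2,5,6,5](1)
Move 4: P2 pit3 -> P1=[5,6,5,4,5,0](1) P2=[1,6,2,0,7,6](2)
Move 5: P1 pit3 -> P1=[5,6,5,0,6,1](2) P2=[2,6,2,0,7,6](2)

Answer: 5 6 5 0 6 1 2 2 6 2 0 7 6 2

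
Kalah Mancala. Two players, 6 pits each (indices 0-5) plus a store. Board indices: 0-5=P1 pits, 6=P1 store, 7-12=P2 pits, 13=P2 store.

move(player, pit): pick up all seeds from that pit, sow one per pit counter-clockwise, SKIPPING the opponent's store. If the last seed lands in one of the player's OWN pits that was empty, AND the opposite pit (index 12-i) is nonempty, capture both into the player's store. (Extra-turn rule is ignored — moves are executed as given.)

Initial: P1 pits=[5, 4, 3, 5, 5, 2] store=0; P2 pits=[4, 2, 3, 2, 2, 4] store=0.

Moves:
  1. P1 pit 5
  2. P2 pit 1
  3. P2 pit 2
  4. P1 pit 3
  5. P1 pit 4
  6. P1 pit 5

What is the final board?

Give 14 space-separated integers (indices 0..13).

Move 1: P1 pit5 -> P1=[5,4,3,5,5,0](1) P2=[5,2,3,2,2,4](0)
Move 2: P2 pit1 -> P1=[5,4,3,5,5,0](1) P2=[5,0,4,3,2,4](0)
Move 3: P2 pit2 -> P1=[5,4,3,5,5,0](1) P2=[5,0,0,4,3,5](1)
Move 4: P1 pit3 -> P1=[5,4,3,0,6,1](2) P2=[6,1,0,4,3,5](1)
Move 5: P1 pit4 -> P1=[5,4,3,0,0,2](3) P2=[7,2,1,5,3,5](1)
Move 6: P1 pit5 -> P1=[5,4,3,0,0,0](4) P2=[8,2,1,5,3,5](1)

Answer: 5 4 3 0 0 0 4 8 2 1 5 3 5 1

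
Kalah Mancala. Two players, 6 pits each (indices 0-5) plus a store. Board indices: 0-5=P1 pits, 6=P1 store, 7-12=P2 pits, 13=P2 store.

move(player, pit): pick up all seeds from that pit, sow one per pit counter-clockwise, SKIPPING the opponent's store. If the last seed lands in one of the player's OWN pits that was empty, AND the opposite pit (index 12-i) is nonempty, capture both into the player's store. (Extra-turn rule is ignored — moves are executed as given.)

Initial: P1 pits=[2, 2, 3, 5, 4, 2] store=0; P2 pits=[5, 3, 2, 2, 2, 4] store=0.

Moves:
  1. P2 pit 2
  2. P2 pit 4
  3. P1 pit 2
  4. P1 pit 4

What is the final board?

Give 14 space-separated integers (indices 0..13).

Answer: 3 2 0 6 0 4 1 6 4 1 3 0 5 1

Derivation:
Move 1: P2 pit2 -> P1=[2,2,3,5,4,2](0) P2=[5,3,0,3,3,4](0)
Move 2: P2 pit4 -> P1=[3,2,3,5,4,2](0) P2=[5,3,0,3,0,5](1)
Move 3: P1 pit2 -> P1=[3,2,0,6,5,3](0) P2=[5,3,0,3,0,5](1)
Move 4: P1 pit4 -> P1=[3,2,0,6,0,4](1) P2=[6,4,1,3,0,5](1)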